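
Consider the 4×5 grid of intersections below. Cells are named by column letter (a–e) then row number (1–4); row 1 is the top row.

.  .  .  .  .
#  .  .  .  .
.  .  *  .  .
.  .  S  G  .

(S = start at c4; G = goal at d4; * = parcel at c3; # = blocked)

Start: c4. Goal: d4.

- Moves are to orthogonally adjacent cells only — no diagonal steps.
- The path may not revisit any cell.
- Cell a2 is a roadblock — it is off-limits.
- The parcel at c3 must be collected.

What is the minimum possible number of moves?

3

Any route passes through c3 somewhere between c4 and d4. Summing Manhattan distances along the two legs (c4 → c3 → d4) gives a lower bound of 1 + 2 = 3 moves.
A route of 3 moves achieves this: c4 → c3 → d3 → d4.
Since 3 matches the lower bound, it is optimal.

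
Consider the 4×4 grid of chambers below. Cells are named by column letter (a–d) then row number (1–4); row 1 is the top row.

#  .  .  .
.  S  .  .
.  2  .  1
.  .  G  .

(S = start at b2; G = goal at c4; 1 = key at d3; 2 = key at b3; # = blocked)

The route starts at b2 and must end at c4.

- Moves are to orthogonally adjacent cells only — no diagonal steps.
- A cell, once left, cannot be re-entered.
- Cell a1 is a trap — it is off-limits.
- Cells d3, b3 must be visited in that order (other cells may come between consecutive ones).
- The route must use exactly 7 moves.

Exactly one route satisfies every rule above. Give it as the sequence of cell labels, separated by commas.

b2, c2, d2, d3, c3, b3, b4, c4

The waypoints must appear in the order d3, b3, with no cell reused.
Route from b2: right 2 to d2, down 1 to d3, left 2 to b3, down 1 to b4, right 1 to c4 — 7 moves in all.
Check: order respected (1 at step 3, 2 at step 5); 7 moves as required.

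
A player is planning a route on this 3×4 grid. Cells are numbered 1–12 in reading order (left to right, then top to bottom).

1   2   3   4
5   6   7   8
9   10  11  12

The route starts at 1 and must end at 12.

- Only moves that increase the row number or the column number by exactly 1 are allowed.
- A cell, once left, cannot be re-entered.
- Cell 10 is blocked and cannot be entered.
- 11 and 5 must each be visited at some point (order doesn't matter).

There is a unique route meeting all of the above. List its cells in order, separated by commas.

1, 5, 6, 7, 11, 12

Moves only go right or down, so the column and row indices never decrease.
Route from 1: down to 5, 2× right (reaching 7), down to 11, right to 12 — 5 moves in all.
Check: all required cells visited.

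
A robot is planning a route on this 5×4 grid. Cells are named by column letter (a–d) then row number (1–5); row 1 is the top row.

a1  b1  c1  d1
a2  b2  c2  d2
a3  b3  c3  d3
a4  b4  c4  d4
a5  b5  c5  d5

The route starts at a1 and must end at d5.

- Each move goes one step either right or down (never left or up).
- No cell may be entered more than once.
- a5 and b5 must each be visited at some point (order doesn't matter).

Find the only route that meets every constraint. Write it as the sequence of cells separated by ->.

Moves only go right or down, so the column and row indices never decrease.
Route from a1: 4× down (reaching a5), 3× right (reaching d5) — 7 moves in all.
Check: all required cells visited.

a1 -> a2 -> a3 -> a4 -> a5 -> b5 -> c5 -> d5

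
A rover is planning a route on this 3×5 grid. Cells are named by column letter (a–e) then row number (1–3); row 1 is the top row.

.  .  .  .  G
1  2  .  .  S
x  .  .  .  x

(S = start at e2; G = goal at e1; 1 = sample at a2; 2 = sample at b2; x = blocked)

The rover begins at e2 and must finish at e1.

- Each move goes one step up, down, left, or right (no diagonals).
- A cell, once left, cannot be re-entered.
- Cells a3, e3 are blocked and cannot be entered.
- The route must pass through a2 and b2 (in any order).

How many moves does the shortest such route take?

9

Any route passes through a2 and b2 in some order between e2 and e1. Summing Manhattan distances along each leg and taking the cheapest ordering (e2 → a2 → b2 → e1) gives a lower bound of 4 + 1 + 4 = 9 moves.
A route of 9 moves achieves this: e2 → d2 → c2 → b2 → a2 → a1 → b1 → c1 → d1 → e1.
Since 9 matches the lower bound, it is optimal.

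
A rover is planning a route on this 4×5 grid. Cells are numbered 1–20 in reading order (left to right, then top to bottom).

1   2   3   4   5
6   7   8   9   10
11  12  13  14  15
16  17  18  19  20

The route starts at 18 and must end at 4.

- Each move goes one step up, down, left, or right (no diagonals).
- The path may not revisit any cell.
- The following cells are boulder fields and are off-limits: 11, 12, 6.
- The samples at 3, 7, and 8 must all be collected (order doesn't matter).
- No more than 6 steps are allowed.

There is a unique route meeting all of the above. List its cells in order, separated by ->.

18 -> 13 -> 8 -> 7 -> 2 -> 3 -> 4

The budget equals the shortest possible length, so every move has to be on a shortest route through the required cells.
Route from 18: up 2 to 8, left 1 to 7, up 1 to 2, right 2 to 4 — 6 moves in all.
Check: all required cells visited; 6 ≤ 6 moves.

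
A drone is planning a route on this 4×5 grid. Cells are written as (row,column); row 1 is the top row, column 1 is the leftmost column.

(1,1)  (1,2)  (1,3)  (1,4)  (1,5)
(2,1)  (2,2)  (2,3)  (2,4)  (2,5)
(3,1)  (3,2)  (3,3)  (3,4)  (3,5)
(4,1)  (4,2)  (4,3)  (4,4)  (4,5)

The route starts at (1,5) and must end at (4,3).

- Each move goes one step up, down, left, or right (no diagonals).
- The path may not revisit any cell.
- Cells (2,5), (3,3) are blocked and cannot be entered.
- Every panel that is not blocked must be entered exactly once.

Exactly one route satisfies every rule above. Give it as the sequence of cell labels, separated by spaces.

(1,5) (1,4) (1,3) (1,2) (1,1) (2,1) (3,1) (4,1) (4,2) (3,2) (2,2) (2,3) (2,4) (3,4) (3,5) (4,5) (4,4) (4,3)

Need to visit all 18 open cells exactly once, starting at (1,5) and ending at (4,3).
Cell (3,5) has only two open neighbours ((4,5) and (3,4)), so the path must pass straight through it: one of those is the cell it's entered from and the other is where it exits.
Route from (1,5): 4× left (reaching (1,1)), 3× down (reaching (4,1)), right to (4,2), 2× up (reaching (2,2)), 2× right (reaching (2,4)), down to (3,4), right to (3,5), down to (4,5), 2× left (reaching (4,3)) — 17 moves in all.
Check: all 18 open cells covered.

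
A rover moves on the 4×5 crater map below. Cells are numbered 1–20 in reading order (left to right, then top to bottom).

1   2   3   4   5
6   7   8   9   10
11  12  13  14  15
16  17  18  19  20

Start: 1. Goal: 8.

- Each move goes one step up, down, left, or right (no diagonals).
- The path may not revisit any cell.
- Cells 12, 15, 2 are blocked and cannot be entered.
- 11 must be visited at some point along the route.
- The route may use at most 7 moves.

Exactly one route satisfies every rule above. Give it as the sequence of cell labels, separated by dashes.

1 - 6 - 11 - 16 - 17 - 18 - 13 - 8

The 7-move cap with required stops at 11 leaves no slack for detours.
Route from 1: down 3 to 16, right 2 to 18, up 2 to 8 — 7 moves in all.
Check: all required cells visited; 7 ≤ 7 moves.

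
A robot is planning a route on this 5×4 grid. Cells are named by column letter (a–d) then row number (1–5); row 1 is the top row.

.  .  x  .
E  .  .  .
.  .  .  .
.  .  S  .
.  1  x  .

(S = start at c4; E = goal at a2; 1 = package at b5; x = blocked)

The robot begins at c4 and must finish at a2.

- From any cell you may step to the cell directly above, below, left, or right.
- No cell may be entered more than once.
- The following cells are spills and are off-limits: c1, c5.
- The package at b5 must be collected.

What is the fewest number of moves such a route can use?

6

Any route passes through b5 somewhere between c4 and a2. Summing Manhattan distances along the two legs (c4 → b5 → a2) gives a lower bound of 2 + 4 = 6 moves.
A route of 6 moves achieves this: c4 → b4 → b5 → a5 → a4 → a3 → a2.
Since 6 matches the lower bound, it is optimal.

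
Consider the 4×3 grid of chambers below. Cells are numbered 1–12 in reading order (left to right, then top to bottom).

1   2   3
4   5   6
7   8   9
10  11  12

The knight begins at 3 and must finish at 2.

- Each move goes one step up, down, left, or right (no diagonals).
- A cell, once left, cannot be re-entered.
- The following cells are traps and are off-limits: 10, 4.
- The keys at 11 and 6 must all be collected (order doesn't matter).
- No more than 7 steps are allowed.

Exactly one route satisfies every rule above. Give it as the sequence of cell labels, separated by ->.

The budget equals the shortest possible length, so every move has to be on a shortest route through the required cells.
Route from 3: 3× down (reaching 12), left to 11, 3× up (reaching 2) — 7 moves in all.
Check: all required cells visited; 7 ≤ 7 moves.

3 -> 6 -> 9 -> 12 -> 11 -> 8 -> 5 -> 2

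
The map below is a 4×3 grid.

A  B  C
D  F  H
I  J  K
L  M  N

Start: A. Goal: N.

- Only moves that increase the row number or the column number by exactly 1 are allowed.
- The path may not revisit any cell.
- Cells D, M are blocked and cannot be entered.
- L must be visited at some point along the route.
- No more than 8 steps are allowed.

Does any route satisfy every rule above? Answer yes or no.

Every right/down route from A to L runs into a blocked cell, so that leg cannot be completed.

no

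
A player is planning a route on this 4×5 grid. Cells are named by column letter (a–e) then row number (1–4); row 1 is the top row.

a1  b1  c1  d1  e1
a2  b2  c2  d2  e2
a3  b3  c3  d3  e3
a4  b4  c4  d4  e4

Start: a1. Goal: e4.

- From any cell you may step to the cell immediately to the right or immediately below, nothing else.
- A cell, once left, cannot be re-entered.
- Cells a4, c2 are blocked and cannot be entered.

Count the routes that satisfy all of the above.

A right/down-only route from a1 to e4 makes exactly 3 down-moves and 4 right-moves in some order.
With no other constraints that would be C(7,3) = 35 routes.
Subtract routes through each blocked cell (inclusion–exclusion for overlaps): − through c2: 18 − through a4: 1 → 16.
That gives 16 routes.

16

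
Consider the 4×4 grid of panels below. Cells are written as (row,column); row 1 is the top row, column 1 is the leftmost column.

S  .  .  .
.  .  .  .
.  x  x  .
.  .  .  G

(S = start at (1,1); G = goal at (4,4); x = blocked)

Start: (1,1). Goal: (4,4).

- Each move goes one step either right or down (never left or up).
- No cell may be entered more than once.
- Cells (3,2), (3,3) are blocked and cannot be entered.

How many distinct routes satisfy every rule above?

A right/down-only route from (1,1) to (4,4) makes exactly 3 down-moves and 3 right-moves in some order.
With no other constraints that would be C(6,3) = 20 routes.
Subtract routes through each blocked cell (inclusion–exclusion for overlaps): − through (3,2): 9 − through (3,3): 12 + through (3,2)&(3,3): 6 → 5.
That gives 5 routes.

5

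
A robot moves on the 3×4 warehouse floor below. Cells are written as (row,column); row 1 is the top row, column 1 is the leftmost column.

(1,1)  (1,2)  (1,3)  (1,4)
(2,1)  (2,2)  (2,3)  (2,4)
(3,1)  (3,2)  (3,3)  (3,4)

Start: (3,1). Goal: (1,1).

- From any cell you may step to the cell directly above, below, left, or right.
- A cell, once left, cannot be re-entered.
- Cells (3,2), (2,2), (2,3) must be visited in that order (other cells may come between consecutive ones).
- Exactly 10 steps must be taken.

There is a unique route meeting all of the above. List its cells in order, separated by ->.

(3,1) -> (3,2) -> (2,2) -> (2,3) -> (3,3) -> (3,4) -> (2,4) -> (1,4) -> (1,3) -> (1,2) -> (1,1)

The waypoints must appear in the order (3,2), (2,2), (2,3), with no cell reused.
Route from (3,1): right 1 to (3,2), up 1 to (2,2), right 1 to (2,3), down 1 to (3,3), right 1 to (3,4), up 2 to (1,4), left 3 to (1,1) — 10 moves in all.
Check: order respected ((3,2) at step 1, (2,2) at step 2, (2,3) at step 3); 10 moves as required.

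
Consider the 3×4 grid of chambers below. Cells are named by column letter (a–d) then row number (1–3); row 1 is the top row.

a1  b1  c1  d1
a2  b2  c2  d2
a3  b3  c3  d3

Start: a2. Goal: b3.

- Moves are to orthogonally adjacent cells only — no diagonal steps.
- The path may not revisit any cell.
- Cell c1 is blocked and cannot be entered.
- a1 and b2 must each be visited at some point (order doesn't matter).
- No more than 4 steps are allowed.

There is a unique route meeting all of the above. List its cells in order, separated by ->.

Any route must reach a1 and b2 and still end at b3 within 4 moves, so the order of the required stops is forced.
Route from a2: up 1 to a1, right 1 to b1, down 2 to b3 — 4 moves in all.
Check: all required cells visited; 4 ≤ 4 moves.

a2 -> a1 -> b1 -> b2 -> b3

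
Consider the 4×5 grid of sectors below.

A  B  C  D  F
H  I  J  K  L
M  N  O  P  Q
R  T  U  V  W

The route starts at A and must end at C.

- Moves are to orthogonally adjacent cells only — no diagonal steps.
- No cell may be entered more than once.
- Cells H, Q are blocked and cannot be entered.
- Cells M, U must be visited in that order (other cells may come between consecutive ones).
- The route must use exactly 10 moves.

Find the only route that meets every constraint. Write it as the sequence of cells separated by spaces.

The waypoints must appear in the order M, U, with no cell reused.
Route from A: right to B, 2× down (reaching N), left to M, down to R, 2× right (reaching U), 3× up (reaching C) — 10 moves in all.
Check: order respected (M at step 4, U at step 7); 10 moves as required.

A B I N M R T U O J C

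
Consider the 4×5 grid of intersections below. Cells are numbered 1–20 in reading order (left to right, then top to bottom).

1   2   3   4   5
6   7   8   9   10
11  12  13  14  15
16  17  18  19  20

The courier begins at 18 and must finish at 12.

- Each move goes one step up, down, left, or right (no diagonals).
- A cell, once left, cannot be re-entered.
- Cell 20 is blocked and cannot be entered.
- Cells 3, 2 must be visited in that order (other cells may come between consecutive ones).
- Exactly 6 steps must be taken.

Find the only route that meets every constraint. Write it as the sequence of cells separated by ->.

18 -> 13 -> 8 -> 3 -> 2 -> 7 -> 12

The waypoints must appear in the order 3, 2, with no cell reused.
Route from 18: 3× up (reaching 3), left to 2, 2× down (reaching 12) — 6 moves in all.
Check: order respected (3 at step 3, 2 at step 4); 6 moves as required.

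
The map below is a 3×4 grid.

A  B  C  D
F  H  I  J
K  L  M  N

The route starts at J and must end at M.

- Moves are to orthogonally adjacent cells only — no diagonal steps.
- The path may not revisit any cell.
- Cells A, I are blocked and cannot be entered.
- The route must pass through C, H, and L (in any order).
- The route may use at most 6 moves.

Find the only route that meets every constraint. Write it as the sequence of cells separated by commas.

J, D, C, B, H, L, M

The 6-move cap with required stops at C, H, L leaves no slack for detours.
Route from J: up 1 to D, left 2 to B, down 2 to L, right 1 to M — 6 moves in all.
Check: all required cells visited; 6 ≤ 6 moves.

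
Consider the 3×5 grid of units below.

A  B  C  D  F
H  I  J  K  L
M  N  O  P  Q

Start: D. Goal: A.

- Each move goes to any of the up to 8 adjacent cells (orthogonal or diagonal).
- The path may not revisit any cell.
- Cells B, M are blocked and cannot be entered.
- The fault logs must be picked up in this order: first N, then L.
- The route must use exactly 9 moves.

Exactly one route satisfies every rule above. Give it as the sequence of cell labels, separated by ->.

D -> J -> N -> O -> P -> L -> K -> C -> I -> A

The waypoints must appear in the order N, L, with no cell reused.
Route from D: 2× down-left (reaching N), 2× right (reaching P), up-right to L, left to K, up-left to C, down-left to I, up-left to A — 9 moves in all.
Check: order respected (N at step 2, L at step 5); 9 moves as required.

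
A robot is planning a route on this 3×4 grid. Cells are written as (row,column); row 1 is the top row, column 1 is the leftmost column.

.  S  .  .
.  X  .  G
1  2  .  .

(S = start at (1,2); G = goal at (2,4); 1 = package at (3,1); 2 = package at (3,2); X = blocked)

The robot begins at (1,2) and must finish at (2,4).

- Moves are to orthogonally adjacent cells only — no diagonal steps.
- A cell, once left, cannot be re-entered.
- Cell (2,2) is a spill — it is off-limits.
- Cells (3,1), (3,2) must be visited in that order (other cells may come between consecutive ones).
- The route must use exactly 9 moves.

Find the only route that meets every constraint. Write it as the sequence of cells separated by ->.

(1,2) -> (1,1) -> (2,1) -> (3,1) -> (3,2) -> (3,3) -> (2,3) -> (1,3) -> (1,4) -> (2,4)

The waypoints must appear in the order (3,1), (3,2), with no cell reused.
Route from (1,2): left 1 to (1,1), down 2 to (3,1), right 2 to (3,3), up 2 to (1,3), right 1 to (1,4), down 1 to (2,4) — 9 moves in all.
Check: order respected (1 at step 3, 2 at step 4); 9 moves as required.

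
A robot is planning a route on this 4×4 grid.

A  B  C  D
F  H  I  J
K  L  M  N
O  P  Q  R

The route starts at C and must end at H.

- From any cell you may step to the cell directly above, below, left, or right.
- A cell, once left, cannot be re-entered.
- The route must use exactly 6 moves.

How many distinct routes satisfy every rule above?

7

Need simple routes of exactly 6 moves from C to H (Manhattan distance 2, so 2 moves are spent on a detour and 2 undoing it).
Enumerating: C I M Q P L H | C I M L K F H | C I J N M L H | C B A F K L H | C D J N M I H | C D J N M L H | C D J I M L H.
That gives 7 routes.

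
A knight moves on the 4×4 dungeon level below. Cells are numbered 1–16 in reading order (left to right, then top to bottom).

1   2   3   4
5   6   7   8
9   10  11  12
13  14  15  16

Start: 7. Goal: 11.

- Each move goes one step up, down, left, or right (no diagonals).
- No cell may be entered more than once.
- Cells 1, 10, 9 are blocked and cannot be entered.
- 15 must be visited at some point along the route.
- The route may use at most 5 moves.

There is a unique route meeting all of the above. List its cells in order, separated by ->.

7 -> 8 -> 12 -> 16 -> 15 -> 11

The 5-move cap with required stops at 15 leaves no slack for detours.
Route from 7: right to 8, 2× down (reaching 16), left to 15, up to 11 — 5 moves in all.
Check: all required cells visited; 5 ≤ 5 moves.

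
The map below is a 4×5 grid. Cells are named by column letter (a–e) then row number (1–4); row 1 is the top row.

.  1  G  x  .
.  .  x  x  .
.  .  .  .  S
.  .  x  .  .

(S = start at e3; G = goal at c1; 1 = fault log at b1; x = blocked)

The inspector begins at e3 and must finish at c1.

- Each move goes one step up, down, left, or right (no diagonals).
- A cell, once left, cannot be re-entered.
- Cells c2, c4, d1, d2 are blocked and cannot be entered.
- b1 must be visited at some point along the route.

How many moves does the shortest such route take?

Any route passes through b1 somewhere between e3 and c1. Summing Manhattan distances along the two legs (e3 → b1 → c1) gives a lower bound of 5 + 1 = 6 moves.
A route of 6 moves achieves this: e3 → d3 → c3 → b3 → b2 → b1 → c1.
Since 6 matches the lower bound, it is optimal.

6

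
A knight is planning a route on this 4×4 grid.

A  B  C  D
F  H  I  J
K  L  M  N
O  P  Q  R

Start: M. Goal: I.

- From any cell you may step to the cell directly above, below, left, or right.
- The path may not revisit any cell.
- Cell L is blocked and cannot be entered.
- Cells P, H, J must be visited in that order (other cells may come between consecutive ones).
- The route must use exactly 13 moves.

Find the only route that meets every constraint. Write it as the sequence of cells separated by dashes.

M - N - R - Q - P - O - K - F - H - B - C - D - J - I

The waypoints must appear in the order P, H, J, with no cell reused.
Route from M: right to N, down to R, 3× left (reaching O), 2× up (reaching F), right to H, up to B, 2× right (reaching D), down to J, left to I — 13 moves in all.
Check: order respected (P at step 4, H at step 8, J at step 12); 13 moves as required.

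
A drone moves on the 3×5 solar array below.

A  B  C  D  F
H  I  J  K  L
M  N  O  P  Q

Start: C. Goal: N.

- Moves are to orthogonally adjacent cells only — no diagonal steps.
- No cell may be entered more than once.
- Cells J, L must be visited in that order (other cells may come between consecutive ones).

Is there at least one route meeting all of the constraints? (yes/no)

yes

One route that works: C → J → K → L → Q → P → O → N.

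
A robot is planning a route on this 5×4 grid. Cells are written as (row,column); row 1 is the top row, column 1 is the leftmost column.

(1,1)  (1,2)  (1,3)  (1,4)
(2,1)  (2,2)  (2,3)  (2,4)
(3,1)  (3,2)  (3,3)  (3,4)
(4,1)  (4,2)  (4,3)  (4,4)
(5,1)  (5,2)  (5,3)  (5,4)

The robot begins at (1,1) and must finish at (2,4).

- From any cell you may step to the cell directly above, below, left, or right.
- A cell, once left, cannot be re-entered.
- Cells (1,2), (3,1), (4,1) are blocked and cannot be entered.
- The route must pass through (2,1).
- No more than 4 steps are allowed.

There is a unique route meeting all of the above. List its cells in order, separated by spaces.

(1,1) (2,1) (2,2) (2,3) (2,4)

The budget equals the shortest possible length, so every move has to be on a shortest route through the required cells.
Route from (1,1): down 1 to (2,1), right 3 to (2,4) — 4 moves in all.
Check: all required cells visited; 4 ≤ 4 moves.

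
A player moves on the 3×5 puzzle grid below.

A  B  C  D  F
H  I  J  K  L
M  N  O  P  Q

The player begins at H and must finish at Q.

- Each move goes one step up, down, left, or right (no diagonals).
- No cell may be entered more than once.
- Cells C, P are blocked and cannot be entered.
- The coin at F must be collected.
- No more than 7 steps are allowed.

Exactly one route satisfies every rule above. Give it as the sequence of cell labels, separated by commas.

H, I, J, K, D, F, L, Q

Any route must reach F and still end at Q within 7 moves, so the order of the required stops is forced.
Route from H: right 3 to K, up 1 to D, right 1 to F, down 2 to Q — 7 moves in all.
Check: all required cells visited; 7 ≤ 7 moves.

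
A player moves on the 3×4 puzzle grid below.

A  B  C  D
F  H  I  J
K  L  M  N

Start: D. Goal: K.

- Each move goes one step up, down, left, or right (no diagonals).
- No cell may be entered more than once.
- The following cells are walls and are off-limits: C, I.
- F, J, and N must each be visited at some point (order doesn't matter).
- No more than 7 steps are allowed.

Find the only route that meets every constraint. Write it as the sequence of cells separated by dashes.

D - J - N - M - L - H - F - K

The 7-move cap with required stops at F, J, N leaves no slack for detours.
Route from D: down 2 to N, left 2 to L, up 1 to H, left 1 to F, down 1 to K — 7 moves in all.
Check: all required cells visited; 7 ≤ 7 moves.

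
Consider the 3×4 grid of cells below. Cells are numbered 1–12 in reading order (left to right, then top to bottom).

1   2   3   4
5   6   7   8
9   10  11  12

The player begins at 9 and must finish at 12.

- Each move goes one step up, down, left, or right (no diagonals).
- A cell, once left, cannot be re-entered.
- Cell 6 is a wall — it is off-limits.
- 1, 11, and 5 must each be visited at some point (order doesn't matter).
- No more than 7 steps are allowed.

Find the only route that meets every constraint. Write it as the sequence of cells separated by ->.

The 7-move cap with required stops at 1, 11, 5 leaves no slack for detours.
Route from 9: up 2 to 1, right 2 to 3, down 2 to 11, right 1 to 12 — 7 moves in all.
Check: all required cells visited; 7 ≤ 7 moves.

9 -> 5 -> 1 -> 2 -> 3 -> 7 -> 11 -> 12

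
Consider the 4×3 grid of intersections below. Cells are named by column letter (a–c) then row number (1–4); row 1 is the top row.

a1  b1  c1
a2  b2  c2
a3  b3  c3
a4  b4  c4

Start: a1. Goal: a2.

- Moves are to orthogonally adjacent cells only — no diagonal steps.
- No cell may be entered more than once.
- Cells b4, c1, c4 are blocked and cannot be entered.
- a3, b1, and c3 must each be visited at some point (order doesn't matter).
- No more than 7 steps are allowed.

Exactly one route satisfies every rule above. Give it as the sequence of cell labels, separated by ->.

a1 -> b1 -> b2 -> c2 -> c3 -> b3 -> a3 -> a2

Any route must reach a3, b1, and c3 and still end at a2 within 7 moves, so the order of the required stops is forced.
Route from a1: right to b1, down to b2, right to c2, down to c3, 2× left (reaching a3), up to a2 — 7 moves in all.
Check: all required cells visited; 7 ≤ 7 moves.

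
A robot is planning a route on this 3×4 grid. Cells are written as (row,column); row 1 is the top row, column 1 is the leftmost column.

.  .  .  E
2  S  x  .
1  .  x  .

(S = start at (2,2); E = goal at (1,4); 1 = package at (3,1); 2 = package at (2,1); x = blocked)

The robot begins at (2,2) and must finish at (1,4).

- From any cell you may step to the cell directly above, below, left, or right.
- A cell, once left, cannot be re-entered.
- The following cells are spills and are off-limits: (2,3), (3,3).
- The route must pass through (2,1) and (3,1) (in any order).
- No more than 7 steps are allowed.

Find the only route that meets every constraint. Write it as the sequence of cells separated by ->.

The 7-move cap with required stops at (2,1), (3,1) leaves no slack for detours.
Route from (2,2): down to (3,2), left to (3,1), 2× up (reaching (1,1)), 3× right (reaching (1,4)) — 7 moves in all.
Check: all required cells visited; 7 ≤ 7 moves.

(2,2) -> (3,2) -> (3,1) -> (2,1) -> (1,1) -> (1,2) -> (1,3) -> (1,4)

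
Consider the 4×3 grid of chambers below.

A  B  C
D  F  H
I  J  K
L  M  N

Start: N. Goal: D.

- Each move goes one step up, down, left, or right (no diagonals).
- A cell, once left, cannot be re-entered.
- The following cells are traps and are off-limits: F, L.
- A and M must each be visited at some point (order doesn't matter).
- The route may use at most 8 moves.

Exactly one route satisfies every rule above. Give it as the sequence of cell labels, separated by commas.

N, M, J, K, H, C, B, A, D

Any route must reach A and M and still end at D within 8 moves, so the order of the required stops is forced.
Route from N: left 1 to M, up 1 to J, right 1 to K, up 2 to C, left 2 to A, down 1 to D — 8 moves in all.
Check: all required cells visited; 8 ≤ 8 moves.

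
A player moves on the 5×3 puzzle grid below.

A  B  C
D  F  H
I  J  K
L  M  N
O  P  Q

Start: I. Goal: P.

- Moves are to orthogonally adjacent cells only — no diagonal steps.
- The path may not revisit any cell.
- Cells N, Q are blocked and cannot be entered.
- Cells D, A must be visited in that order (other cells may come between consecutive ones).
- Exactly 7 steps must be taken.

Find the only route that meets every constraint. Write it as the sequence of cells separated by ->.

The waypoints must appear in the order D, A, with no cell reused.
Route from I: 2× up (reaching A), right to B, 4× down (reaching P) — 7 moves in all.
Check: order respected (D at step 1, A at step 2); 7 moves as required.

I -> D -> A -> B -> F -> J -> M -> P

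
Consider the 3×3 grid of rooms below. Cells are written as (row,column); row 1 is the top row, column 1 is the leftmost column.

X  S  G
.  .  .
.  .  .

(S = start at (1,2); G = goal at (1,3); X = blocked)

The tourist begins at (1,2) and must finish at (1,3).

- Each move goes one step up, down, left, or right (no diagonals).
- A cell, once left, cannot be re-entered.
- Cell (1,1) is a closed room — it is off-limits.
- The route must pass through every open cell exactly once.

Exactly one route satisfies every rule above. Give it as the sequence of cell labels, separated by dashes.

Need to visit all 8 open cells exactly once, starting at (1,2) and ending at (1,3).
Route from (1,2): down 1 to (2,2), left 1 to (2,1), down 1 to (3,1), right 2 to (3,3), up 2 to (1,3) — 7 moves in all.
Check: all 8 open cells covered.

(1,2) - (2,2) - (2,1) - (3,1) - (3,2) - (3,3) - (2,3) - (1,3)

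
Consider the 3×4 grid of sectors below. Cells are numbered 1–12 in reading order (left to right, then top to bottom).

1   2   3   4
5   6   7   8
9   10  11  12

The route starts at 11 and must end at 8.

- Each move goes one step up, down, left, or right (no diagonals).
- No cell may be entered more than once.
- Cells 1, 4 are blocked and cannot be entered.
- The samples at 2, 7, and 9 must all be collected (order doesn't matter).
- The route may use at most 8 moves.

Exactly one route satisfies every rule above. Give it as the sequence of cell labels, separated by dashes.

11 - 10 - 9 - 5 - 6 - 2 - 3 - 7 - 8

The budget equals the shortest possible length, so every move has to be on a shortest route through the required cells.
Route from 11: left 2 to 9, up 1 to 5, right 1 to 6, up 1 to 2, right 1 to 3, down 1 to 7, right 1 to 8 — 8 moves in all.
Check: all required cells visited; 8 ≤ 8 moves.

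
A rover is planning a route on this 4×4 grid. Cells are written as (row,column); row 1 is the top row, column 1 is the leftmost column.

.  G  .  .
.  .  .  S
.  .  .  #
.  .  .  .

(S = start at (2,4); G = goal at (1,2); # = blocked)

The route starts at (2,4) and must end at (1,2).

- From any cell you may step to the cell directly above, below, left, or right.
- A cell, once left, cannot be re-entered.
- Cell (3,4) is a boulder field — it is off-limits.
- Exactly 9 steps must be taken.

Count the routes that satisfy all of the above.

Need simple routes of exactly 9 moves from (2,4) to (1,2) (Manhattan distance 3, so 3 moves are spent on a detour and 3 undoing it).
Branch systematically from the start, pruning whenever the remaining move budget drops below the Manhattan distance to (1,2) or differs from it in parity. Grouping the completions by first move — via (1,4): 5; via (2,3): 9 — and summing: 5 + 9 = 14.
That gives 14 routes.

14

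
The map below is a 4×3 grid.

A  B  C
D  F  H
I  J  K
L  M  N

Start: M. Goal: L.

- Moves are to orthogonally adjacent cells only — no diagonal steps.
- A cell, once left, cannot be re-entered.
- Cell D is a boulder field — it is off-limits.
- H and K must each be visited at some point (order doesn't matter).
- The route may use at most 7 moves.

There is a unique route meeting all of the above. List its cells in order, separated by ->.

The 7-move cap with required stops at H, K leaves no slack for detours.
Route from M: right to N, 2× up (reaching H), left to F, down to J, left to I, down to L — 7 moves in all.
Check: all required cells visited; 7 ≤ 7 moves.

M -> N -> K -> H -> F -> J -> I -> L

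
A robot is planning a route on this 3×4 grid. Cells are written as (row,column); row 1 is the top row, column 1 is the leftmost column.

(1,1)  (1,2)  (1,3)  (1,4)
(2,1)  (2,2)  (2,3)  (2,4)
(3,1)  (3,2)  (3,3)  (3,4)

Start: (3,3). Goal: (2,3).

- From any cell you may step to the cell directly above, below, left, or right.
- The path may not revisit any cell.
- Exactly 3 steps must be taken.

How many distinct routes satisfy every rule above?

2

Need simple routes of exactly 3 moves from (3,3) to (2,3) (Manhattan distance 1, so 1 moves are spent on a detour and 1 undoing it).
Enumerating: (3,3) (3,2) (2,2) (2,3) | (3,3) (3,4) (2,4) (2,3).
That gives 2 routes.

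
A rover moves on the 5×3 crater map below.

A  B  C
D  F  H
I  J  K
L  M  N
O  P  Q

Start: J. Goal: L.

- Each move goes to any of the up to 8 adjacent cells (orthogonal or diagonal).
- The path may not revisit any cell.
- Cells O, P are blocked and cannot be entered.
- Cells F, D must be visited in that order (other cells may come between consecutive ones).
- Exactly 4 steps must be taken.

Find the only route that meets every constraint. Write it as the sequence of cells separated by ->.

The waypoints must appear in the order F, D, with no cell reused.
Route from J: up to F, left to D, 2× down (reaching L) — 4 moves in all.
Check: order respected (F at step 1, D at step 2); 4 moves as required.

J -> F -> D -> I -> L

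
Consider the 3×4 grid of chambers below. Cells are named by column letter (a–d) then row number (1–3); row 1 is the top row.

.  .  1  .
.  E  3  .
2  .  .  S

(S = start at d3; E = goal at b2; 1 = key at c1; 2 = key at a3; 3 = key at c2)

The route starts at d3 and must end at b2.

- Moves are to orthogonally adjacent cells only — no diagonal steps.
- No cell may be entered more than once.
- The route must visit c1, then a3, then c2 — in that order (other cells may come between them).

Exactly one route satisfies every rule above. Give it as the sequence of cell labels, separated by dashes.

The waypoints must appear in the order c1, a3, c2, with no cell reused.
Route from d3: up 2 to d1, left 3 to a1, down 2 to a3, right 2 to c3, up 1 to c2, left 1 to b2 — 11 moves in all.
Check: order respected (1 at step 3, 2 at step 7, 3 at step 10).

d3 - d2 - d1 - c1 - b1 - a1 - a2 - a3 - b3 - c3 - c2 - b2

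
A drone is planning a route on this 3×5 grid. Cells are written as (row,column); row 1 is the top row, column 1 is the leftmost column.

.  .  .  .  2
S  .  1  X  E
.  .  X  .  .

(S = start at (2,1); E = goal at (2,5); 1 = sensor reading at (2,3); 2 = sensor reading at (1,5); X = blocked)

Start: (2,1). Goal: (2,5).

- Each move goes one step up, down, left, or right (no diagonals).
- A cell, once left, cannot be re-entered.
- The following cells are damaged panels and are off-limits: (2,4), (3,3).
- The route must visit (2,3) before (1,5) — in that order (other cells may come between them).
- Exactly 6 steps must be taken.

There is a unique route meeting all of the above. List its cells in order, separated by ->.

(2,1) -> (2,2) -> (2,3) -> (1,3) -> (1,4) -> (1,5) -> (2,5)

The waypoints must appear in the order (2,3), (1,5), with no cell reused.
Route from (2,1): right 2 to (2,3), up 1 to (1,3), right 2 to (1,5), down 1 to (2,5) — 6 moves in all.
Check: order respected (1 at step 2, 2 at step 5); 6 moves as required.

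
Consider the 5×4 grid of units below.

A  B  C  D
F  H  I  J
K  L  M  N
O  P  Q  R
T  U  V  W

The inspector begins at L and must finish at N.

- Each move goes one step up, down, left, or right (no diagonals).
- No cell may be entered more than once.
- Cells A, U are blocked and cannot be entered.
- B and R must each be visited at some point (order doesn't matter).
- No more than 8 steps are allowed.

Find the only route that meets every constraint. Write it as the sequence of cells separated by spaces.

The budget equals the shortest possible length, so every move has to be on a shortest route through the required cells.
Route from L: 2× up (reaching B), right to C, 3× down (reaching Q), right to R, up to N — 8 moves in all.
Check: all required cells visited; 8 ≤ 8 moves.

L H B C I M Q R N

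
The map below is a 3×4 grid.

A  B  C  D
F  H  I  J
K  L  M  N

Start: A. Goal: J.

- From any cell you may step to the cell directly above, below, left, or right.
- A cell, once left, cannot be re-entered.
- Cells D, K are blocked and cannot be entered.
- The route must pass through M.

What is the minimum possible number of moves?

6

Any route passes through M somewhere between A and J. Summing Manhattan distances along the two legs (A → M → J) gives a lower bound of 4 + 2 = 6 moves.
A route of 6 moves achieves this: A → F → H → L → M → I → J.
Since 6 matches the lower bound, it is optimal.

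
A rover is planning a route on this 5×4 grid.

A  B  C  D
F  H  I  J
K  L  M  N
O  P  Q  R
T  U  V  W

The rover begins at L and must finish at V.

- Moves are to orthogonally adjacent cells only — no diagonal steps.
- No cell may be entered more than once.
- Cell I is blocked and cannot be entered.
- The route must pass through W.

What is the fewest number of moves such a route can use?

Any route passes through W somewhere between L and V. Summing Manhattan distances along the two legs (L → W → V) gives a lower bound of 4 + 1 = 5 moves.
A route of 5 moves achieves this: L → P → Q → R → W → V.
Since 5 matches the lower bound, it is optimal.

5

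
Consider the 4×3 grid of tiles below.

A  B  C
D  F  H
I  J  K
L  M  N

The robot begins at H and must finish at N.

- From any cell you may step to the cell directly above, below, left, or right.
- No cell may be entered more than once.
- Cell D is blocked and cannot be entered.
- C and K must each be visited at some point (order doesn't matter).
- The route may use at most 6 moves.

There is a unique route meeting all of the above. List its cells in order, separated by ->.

H -> C -> B -> F -> J -> K -> N

Any route must reach C and K and still end at N within 6 moves, so the order of the required stops is forced.
Route from H: up to C, left to B, 2× down (reaching J), right to K, down to N — 6 moves in all.
Check: all required cells visited; 6 ≤ 6 moves.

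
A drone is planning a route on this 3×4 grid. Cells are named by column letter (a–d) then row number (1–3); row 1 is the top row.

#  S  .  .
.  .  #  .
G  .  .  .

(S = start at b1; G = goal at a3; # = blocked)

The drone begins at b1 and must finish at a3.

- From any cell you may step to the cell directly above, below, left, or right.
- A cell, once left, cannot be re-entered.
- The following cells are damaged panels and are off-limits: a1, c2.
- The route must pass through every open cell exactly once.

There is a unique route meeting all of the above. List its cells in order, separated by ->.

b1 -> c1 -> d1 -> d2 -> d3 -> c3 -> b3 -> b2 -> a2 -> a3

Need to visit all 10 open cells exactly once, starting at b1 and ending at a3.
Route from b1: right 2 to d1, down 2 to d3, left 2 to b3, up 1 to b2, left 1 to a2, down 1 to a3 — 9 moves in all.
Check: all 10 open cells covered.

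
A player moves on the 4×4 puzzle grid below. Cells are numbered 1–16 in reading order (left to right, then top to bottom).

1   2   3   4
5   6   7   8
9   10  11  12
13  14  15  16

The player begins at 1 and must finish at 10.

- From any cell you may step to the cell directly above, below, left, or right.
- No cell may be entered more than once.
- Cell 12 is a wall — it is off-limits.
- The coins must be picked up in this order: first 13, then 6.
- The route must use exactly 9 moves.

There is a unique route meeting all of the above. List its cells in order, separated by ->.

1 -> 5 -> 9 -> 13 -> 14 -> 15 -> 11 -> 7 -> 6 -> 10

The waypoints must appear in the order 13, 6, with no cell reused.
Route from 1: down 3 to 13, right 2 to 15, up 2 to 7, left 1 to 6, down 1 to 10 — 9 moves in all.
Check: order respected (13 at step 3, 6 at step 8); 9 moves as required.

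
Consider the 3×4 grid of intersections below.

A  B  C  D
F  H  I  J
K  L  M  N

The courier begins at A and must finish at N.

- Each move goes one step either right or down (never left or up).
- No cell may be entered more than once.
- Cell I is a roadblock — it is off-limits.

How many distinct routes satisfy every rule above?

4

A right/down-only route from A to N makes exactly 2 down-moves and 3 right-moves in some order.
With no other constraints that would be C(5,2) = 10 routes.
Subtract routes through each blocked cell (inclusion–exclusion for overlaps): − through I: 6 → 4.
That gives 4 routes.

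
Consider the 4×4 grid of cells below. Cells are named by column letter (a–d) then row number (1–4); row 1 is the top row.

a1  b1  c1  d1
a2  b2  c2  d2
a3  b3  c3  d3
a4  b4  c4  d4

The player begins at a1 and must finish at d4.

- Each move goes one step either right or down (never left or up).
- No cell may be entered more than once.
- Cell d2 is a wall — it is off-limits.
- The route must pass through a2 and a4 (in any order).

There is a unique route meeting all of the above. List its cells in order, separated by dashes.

a1 - a2 - a3 - a4 - b4 - c4 - d4

Moves only go right or down, so the column and row indices never decrease.
Route from a1: 3× down (reaching a4), 3× right (reaching d4) — 6 moves in all.
Check: all required cells visited.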